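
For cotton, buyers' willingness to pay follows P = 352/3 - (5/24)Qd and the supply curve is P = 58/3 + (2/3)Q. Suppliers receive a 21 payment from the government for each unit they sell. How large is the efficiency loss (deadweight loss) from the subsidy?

Pre-subsidy: 352/3 - (5/24)Q = 58/3 + (2/3)Q gives Q* = 112 and P* = 94.
With the subsidy, sellers receive Ps = Pb + 21 for each unit, where Pb is the price buyers pay.
On the curves, Pb = 352/3 - (5/24)Q and Ps = 58/3 + (2/3)Q; the wedge Ps − Pb = 21 gives 58/3 + (2/3)Q − (352/3 - (5/24)Q) = 21, so Q' = 136.
Then Pb = 352/3 − (5/24)·136 = 89 and Ps = 58/3 + (2/3)·136 = 110.
The subsidy expands output by 136 − 112 = 24 past the efficient level; on those units the gap between marginal cost and willingness to pay runs from 0 up to 21.
DWL = ½ × 21 × 24 = 252.

Deadweight loss = 252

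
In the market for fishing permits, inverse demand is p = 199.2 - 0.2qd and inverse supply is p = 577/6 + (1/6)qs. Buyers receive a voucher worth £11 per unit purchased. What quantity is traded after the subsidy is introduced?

q' = 311

Pre-subsidy: 199.2 - 0.2q = 577/6 + (1/6)q gives q* = 281 and p* = 143.
With the rebate, buyers effectively pay pb = ps − 11, where ps is the price sellers receive.
On the curves, pb = 199.2 - 0.2q and ps = 577/6 + (1/6)q; the wedge ps − pb = 11 gives 577/6 + (1/6)q − (199.2 - 0.2q) = 11, so q' = 311.
Then pb = 199.2 − 0.2·311 = 137 and ps = 577/6 + (1/6)·311 = 148.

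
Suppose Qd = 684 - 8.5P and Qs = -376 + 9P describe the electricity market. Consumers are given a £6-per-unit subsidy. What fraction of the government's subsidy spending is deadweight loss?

Pre-subsidy: 684 - 8.5P = -376 + 9P gives P* = 424/7, Q* = 1184/7.
With the rebate, buyers effectively pay Pb = Ps − 6, where Ps is the price sellers receive.
Demand in terms of Ps becomes Qd = 684 − 8.5(Ps − 6) = 735 - 8.5Ps. Setting this equal to supply: 735 - 8.5Ps = -376 + 9Ps, so Ps = 2222/35.
Buyers pay Pb = 2222/35 − 6 = 2012/35; Q' = -376 + 9·(2222/35) = 6838/35.
ΔCS = ½(1184/7 + 6838/35)(424/7 − 2012/35) = 688932/1225; ΔPS = ½(1184/7 + 6838/35)(2222/35 − 424/7) = 650658/1225.
Government spending = 6 × 6838/35 = 41028/35.
DWL = ½ × 6 × (6838/35 − 1184/7) = 2754/35; fraction = (2754/35) / (41028/35) = 459/6838.

DWL / government spending = 459/6838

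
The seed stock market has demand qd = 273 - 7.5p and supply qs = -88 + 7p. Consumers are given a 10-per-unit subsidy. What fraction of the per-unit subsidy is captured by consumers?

Consumer share = 14/29

Pre-subsidy: 273 - 7.5p = -88 + 7p gives p* = 722/29, q* = 2502/29.
With the rebate, buyers effectively pay pb = ps − 10, where ps is the price sellers receive.
Demand in terms of ps becomes qd = 273 − 7.5(ps − 10) = 348 - 7.5ps. Setting this equal to supply: 348 - 7.5ps = -88 + 7ps, so ps = 872/29.
Buyers pay pb = 872/29 − 10 = 582/29; q' = -88 + 7·(872/29) = 3552/29.
Buyers' price falls by p* − pb = 722/29 − 582/29 = 140/29; sellers' price rises by ps − p* = 872/29 − 722/29 = 150/29.
So consumers capture (140/29)/10 = 14/29 of each unit of subsidy.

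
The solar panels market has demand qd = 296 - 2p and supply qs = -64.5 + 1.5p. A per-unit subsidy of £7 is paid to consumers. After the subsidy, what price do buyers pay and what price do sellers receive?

Buyers pay £100; sellers receive £107

Pre-subsidy: 296 - 2p = -64.5 + 1.5p gives p* = 103, q* = 90.
With the rebate, buyers effectively pay pb = ps − 7, where ps is the price sellers receive.
Demand in terms of ps becomes qd = 296 − 2(ps − 7) = 310 - 2ps. Setting this equal to supply: 310 - 2ps = -64.5 + 1.5ps, so ps = 107.
Buyers pay pb = 107 − 7 = 100; q' = -64.5 + 1.5·107 = 96.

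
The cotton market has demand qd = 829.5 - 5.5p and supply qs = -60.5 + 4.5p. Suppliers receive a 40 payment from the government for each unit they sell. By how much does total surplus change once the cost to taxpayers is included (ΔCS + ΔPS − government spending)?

Net change in total surplus = -1980

Pre-subsidy: 829.5 - 5.5p = -60.5 + 4.5p gives p* = 89, q* = 340.
With the subsidy, sellers receive ps = pb + 40 for each unit, where pb is the price buyers pay.
Supply in terms of pb becomes qs = -60.5 + 4.5(pb + 40) = 119.5 + 4.5pb. Setting this equal to demand: 829.5 - 5.5pb = 119.5 + 4.5pb, so pb = 71.
Sellers receive ps = 71 + 40 = 111; q' = 829.5 − 5.5·71 = 439.
ΔCS = ½(340 + 439)(89 − 71) = 7011; ΔPS = ½(340 + 439)(111 − 89) = 8569.
Government spending = 40 × 439 = 17560.
Net change = 7011 + 8569 − 17560 = -1980. The loss equals the DWL triangle ½·40·99.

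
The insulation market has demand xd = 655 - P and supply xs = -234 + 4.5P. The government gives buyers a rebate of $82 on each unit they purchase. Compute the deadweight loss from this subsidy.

Deadweight loss = 30258/11

Pre-subsidy: 655 - P = -234 + 4.5P gives P* = 1778/11, x* = 5427/11.
With the rebate, buyers effectively pay Pb = Ps − 82, where Ps is the price sellers receive.
Demand in terms of Ps becomes xd = 655 − 1(Ps − 82) = 737 - Ps. Setting this equal to supply: 737 - Ps = -234 + 4.5Ps, so Ps = 1942/11.
Buyers pay Pb = 1942/11 − 82 = 1040/11; x' = -234 + 4.5·(1942/11) = 6165/11.
The subsidy expands output by 6165/11 − 5427/11 = 738/11 past the efficient level; on those units the gap between marginal cost and willingness to pay runs from 0 up to 82.
DWL = ½ × 82 × 738/11 = 30258/11.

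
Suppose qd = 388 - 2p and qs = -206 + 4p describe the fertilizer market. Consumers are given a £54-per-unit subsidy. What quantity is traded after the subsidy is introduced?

Pre-subsidy: 388 - 2p = -206 + 4p gives p* = 99, q* = 190.
With the rebate, buyers effectively pay pb = ps − 54, where ps is the price sellers receive.
Demand in terms of ps becomes qd = 388 − 2(ps − 54) = 496 - 2ps. Setting this equal to supply: 496 - 2ps = -206 + 4ps, so ps = 117.
Buyers pay pb = 117 − 54 = 63; q' = -206 + 4·117 = 262.

q' = 262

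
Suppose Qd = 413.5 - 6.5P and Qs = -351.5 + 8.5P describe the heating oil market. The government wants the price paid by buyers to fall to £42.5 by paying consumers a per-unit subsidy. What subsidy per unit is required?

Required subsidy s = £15 per unit

At a buyer price of 42.5, quantity demanded is 413.5 − 6.5·42.5 = 137.25.
Sellers supply 137.25 only when they receive Ps with -351.5 + 8.5·Ps = 137.25, i.e. Ps = 57.5.
s = Ps − Pb = 57.5 − 42.5 = 15.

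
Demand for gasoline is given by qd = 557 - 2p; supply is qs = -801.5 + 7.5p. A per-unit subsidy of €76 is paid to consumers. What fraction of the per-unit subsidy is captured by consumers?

Pre-subsidy: 557 - 2p = -801.5 + 7.5p gives p* = 143, q* = 271.
With the rebate, buyers effectively pay pb = ps − 76, where ps is the price sellers receive.
Demand in terms of ps becomes qd = 557 − 2(ps − 76) = 709 - 2ps. Setting this equal to supply: 709 - 2ps = -801.5 + 7.5ps, so ps = 159.
Buyers pay pb = 159 − 76 = 83; q' = -801.5 + 7.5·159 = 391.
Buyers' price falls by p* − pb = 143 − 83 = 60; sellers' price rises by ps − p* = 159 − 143 = 16.
So consumers capture 60/76 = 15/19 of each unit of subsidy.

Consumer share = 15/19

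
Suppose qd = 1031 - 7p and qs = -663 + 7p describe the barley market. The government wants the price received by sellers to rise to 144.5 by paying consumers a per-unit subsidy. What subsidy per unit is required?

Required subsidy s = 47 per unit

At a seller price of 144.5, quantity supplied is -663 + 7·144.5 = 348.5.
Buyers absorb 348.5 only when they pay pb with 1031 − 7·pb = 348.5, i.e. pb = 97.5.
s = ps − pb = 144.5 − 97.5 = 47.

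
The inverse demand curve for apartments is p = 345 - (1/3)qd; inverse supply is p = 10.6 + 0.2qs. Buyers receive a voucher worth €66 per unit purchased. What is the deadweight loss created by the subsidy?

Deadweight loss = €4083.75

Pre-subsidy: 345 - (1/3)q = 10.6 + 0.2q gives q* = 627 and p* = 136.
With the rebate, buyers effectively pay pb = ps − 66, where ps is the price sellers receive.
On the curves, pb = 345 - (1/3)q and ps = 10.6 + 0.2q; the wedge ps − pb = 66 gives 10.6 + 0.2q − (345 - (1/3)q) = 66, so q' = 750.75.
Then pb = 345 − (1/3)·750.75 = 94.75 and ps = 10.6 + 0.2·750.75 = 160.75.
The subsidy expands output by 750.75 − 627 = 123.75 past the efficient level; on those units the gap between marginal cost and willingness to pay runs from 0 up to 66.
DWL = ½ × 66 × 123.75 = 4083.75.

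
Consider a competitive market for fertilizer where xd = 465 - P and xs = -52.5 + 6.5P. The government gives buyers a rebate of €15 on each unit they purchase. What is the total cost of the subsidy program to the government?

Pre-subsidy: 465 - P = -52.5 + 6.5P gives P* = 69, x* = 396.
With the rebate, buyers effectively pay Pb = Ps − 15, where Ps is the price sellers receive.
Demand in terms of Ps becomes xd = 465 − 1(Ps − 15) = 480 - Ps. Setting this equal to supply: 480 - Ps = -52.5 + 6.5Ps, so Ps = 71.
Buyers pay Pb = 71 − 15 = 56; x' = -52.5 + 6.5·71 = 409.
Government outlay = subsidy × quantity = 15 × 409 = 6135.

Government cost = €6135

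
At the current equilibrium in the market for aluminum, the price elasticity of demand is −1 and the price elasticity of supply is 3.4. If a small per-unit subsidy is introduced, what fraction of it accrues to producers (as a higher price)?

For a small subsidy around the equilibrium, the benefit split depends on the relative slopes, which at a point are proportional to the elasticities.
Buyer share = εs/(εs + |εd|) = 3.4/(3.4 + 1) = 17/22; seller share = |εd|/(εs + |εd|) = 5/22.
So producers capture 5/22 of the subsidy.

Producer share = 5/22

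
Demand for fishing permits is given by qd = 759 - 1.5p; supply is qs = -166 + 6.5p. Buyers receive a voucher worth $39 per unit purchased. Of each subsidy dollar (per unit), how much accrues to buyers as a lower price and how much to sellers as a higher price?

Pre-subsidy: 759 - 1.5p = -166 + 6.5p gives p* = 115.625, q* = 585.5625.
With the rebate, buyers effectively pay pb = ps − 39, where ps is the price sellers receive.
Demand in terms of ps becomes qd = 759 − 1.5(ps − 39) = 817.5 - 1.5ps. Setting this equal to supply: 817.5 - 1.5ps = -166 + 6.5ps, so ps = 122.9375.
Buyers pay pb = 122.9375 − 39 = 83.9375; q' = -166 + 6.5·122.9375 = 633.09375.
Buyers' price falls by p* − pb = 115.625 − 83.9375 = 31.6875; sellers' price rises by ps − p* = 122.9375 − 115.625 = 7.3125.

Buyers gain $31.6875 per unit; sellers gain $7.3125 per unit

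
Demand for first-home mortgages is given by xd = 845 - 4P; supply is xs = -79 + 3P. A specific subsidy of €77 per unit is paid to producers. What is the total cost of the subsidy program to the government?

Pre-subsidy: 845 - 4P = -79 + 3P gives P* = 132, x* = 317.
With the subsidy, sellers receive Ps = Pb + 77 for each unit, where Pb is the price buyers pay.
Supply in terms of Pb becomes xs = -79 + 3(Pb + 77) = 152 + 3Pb. Setting this equal to demand: 845 - 4Pb = 152 + 3Pb, so Pb = 99.
Sellers receive Ps = 99 + 77 = 176; x' = 845 − 4·99 = 449.
Government outlay = subsidy × quantity = 77 × 449 = 34573.

Government cost = €34573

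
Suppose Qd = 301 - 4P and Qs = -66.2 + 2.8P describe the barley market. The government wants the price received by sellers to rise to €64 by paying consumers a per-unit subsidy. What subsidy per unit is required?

Required subsidy s = €17 per unit

At a seller price of 64, quantity supplied is -66.2 + 2.8·64 = 113.
Buyers absorb 113 only when they pay Pb with 301 − 4·Pb = 113, i.e. Pb = 47.
s = Ps − Pb = 64 − 47 = 17.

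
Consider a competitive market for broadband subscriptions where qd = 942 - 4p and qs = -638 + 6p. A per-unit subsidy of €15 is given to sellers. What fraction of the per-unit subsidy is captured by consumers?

Pre-subsidy: 942 - 4p = -638 + 6p gives p* = 158, q* = 310.
With the subsidy, sellers receive ps = pb + 15 for each unit, where pb is the price buyers pay.
Supply in terms of pb becomes qs = -638 + 6(pb + 15) = -548 + 6pb. Setting this equal to demand: 942 - 4pb = -548 + 6pb, so pb = 149.
Sellers receive ps = 149 + 15 = 164; q' = 942 − 4·149 = 346.
Buyers' price falls by p* − pb = 158 − 149 = 9; sellers' price rises by ps − p* = 164 − 158 = 6.
So consumers capture 9/15 = 0.6 of each unit of subsidy.

Consumer share = 0.6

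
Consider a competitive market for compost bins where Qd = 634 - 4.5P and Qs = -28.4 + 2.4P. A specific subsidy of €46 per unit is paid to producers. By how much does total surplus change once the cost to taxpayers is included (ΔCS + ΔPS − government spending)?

Net change in total surplus = -€1656

Pre-subsidy: 634 - 4.5P = -28.4 + 2.4P gives P* = 96, Q* = 202.
With the subsidy, sellers receive Ps = Pb + 46 for each unit, where Pb is the price buyers pay.
Supply in terms of Pb becomes Qs = -28.4 + 2.4(Pb + 46) = 82 + 2.4Pb. Setting this equal to demand: 634 - 4.5Pb = 82 + 2.4Pb, so Pb = 80.
Sellers receive Ps = 80 + 46 = 126; Q' = 634 − 4.5·80 = 274.
ΔCS = ½(202 + 274)(96 − 80) = 3808; ΔPS = ½(202 + 274)(126 − 96) = 7140.
Government spending = 46 × 274 = 12604.
Net change = 3808 + 7140 − 12604 = -1656. The loss equals the DWL triangle ½·46·72.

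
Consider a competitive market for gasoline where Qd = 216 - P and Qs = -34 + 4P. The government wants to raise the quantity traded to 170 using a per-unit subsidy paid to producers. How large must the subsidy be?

At Q = 170, invert demand for the buyer price: Pb = (216 − 170)/1 = 46; invert supply for the seller price: Ps = (170 − (-34))/4 = 51.
The subsidy must fill the gap: s = Ps − Pb = 51 − 46 = 5.

Required subsidy s = 5 per unit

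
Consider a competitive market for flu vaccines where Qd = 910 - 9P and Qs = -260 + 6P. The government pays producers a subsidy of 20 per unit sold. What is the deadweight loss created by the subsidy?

Pre-subsidy: 910 - 9P = -260 + 6P gives P* = 78, Q* = 208.
With the subsidy, sellers receive Ps = Pb + 20 for each unit, where Pb is the price buyers pay.
Supply in terms of Pb becomes Qs = -260 + 6(Pb + 20) = -140 + 6Pb. Setting this equal to demand: 910 - 9Pb = -140 + 6Pb, so Pb = 70.
Sellers receive Ps = 70 + 20 = 90; Q' = 910 − 9·70 = 280.
The subsidy expands output by 280 − 208 = 72 past the efficient level; on those units the gap between marginal cost and willingness to pay runs from 0 up to 20.
DWL = ½ × 20 × 72 = 720.

Deadweight loss = 720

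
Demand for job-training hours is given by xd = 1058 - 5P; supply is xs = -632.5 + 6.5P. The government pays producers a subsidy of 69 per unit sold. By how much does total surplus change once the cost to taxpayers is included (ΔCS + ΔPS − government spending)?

Net change in total surplus = -6727.5

Pre-subsidy: 1058 - 5P = -632.5 + 6.5P gives P* = 147, x* = 323.
With the subsidy, sellers receive Ps = Pb + 69 for each unit, where Pb is the price buyers pay.
Supply in terms of Pb becomes xs = -632.5 + 6.5(Pb + 69) = -184 + 6.5Pb. Setting this equal to demand: 1058 - 5Pb = -184 + 6.5Pb, so Pb = 108.
Sellers receive Ps = 108 + 69 = 177; x' = 1058 − 5·108 = 518.
ΔCS = ½(323 + 518)(147 − 108) = 16399.5; ΔPS = ½(323 + 518)(177 − 147) = 12615.
Government spending = 69 × 518 = 35742.
Net change = 16399.5 + 12615 − 35742 = -6727.5. The loss equals the DWL triangle ½·69·195.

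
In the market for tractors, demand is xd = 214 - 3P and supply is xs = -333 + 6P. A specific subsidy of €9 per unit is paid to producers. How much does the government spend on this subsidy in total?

Government cost = €447

Pre-subsidy: 214 - 3P = -333 + 6P gives P* = 547/9, x* = 95/3.
With the subsidy, sellers receive Ps = Pb + 9 for each unit, where Pb is the price buyers pay.
Supply in terms of Pb becomes xs = -333 + 6(Pb + 9) = -279 + 6Pb. Setting this equal to demand: 214 - 3Pb = -279 + 6Pb, so Pb = 493/9.
Sellers receive Ps = 493/9 + 9 = 574/9; x' = 214 − 3·(493/9) = 149/3.
Government outlay = subsidy × quantity = 9 × 149/3 = 447.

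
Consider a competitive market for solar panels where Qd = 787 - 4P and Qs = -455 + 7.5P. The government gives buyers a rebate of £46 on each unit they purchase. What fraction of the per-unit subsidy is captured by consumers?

Pre-subsidy: 787 - 4P = -455 + 7.5P gives P* = 108, Q* = 355.
With the rebate, buyers effectively pay Pb = Ps − 46, where Ps is the price sellers receive.
Demand in terms of Ps becomes Qd = 787 − 4(Ps − 46) = 971 - 4Ps. Setting this equal to supply: 971 - 4Ps = -455 + 7.5Ps, so Ps = 124.
Buyers pay Pb = 124 − 46 = 78; Q' = -455 + 7.5·124 = 475.
Buyers' price falls by P* − Pb = 108 − 78 = 30; sellers' price rises by Ps − P* = 124 − 108 = 16.
So consumers capture 30/46 = 15/23 of each unit of subsidy.

Consumer share = 15/23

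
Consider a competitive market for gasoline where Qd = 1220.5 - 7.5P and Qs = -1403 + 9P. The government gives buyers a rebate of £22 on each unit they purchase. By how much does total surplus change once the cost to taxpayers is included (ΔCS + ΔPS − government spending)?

Pre-subsidy: 1220.5 - 7.5P = -1403 + 9P gives P* = 159, Q* = 28.
With the rebate, buyers effectively pay Pb = Ps − 22, where Ps is the price sellers receive.
Demand in terms of Ps becomes Qd = 1220.5 − 7.5(Ps − 22) = 1385.5 - 7.5Ps. Setting this equal to supply: 1385.5 - 7.5Ps = -1403 + 9Ps, so Ps = 169.
Buyers pay Pb = 169 − 22 = 147; Q' = -1403 + 9·169 = 118.
ΔCS = ½(28 + 118)(159 − 147) = 876; ΔPS = ½(28 + 118)(169 − 159) = 730.
Government spending = 22 × 118 = 2596.
Net change = 876 + 730 − 2596 = -990. The loss equals the DWL triangle ½·22·90.

Net change in total surplus = -£990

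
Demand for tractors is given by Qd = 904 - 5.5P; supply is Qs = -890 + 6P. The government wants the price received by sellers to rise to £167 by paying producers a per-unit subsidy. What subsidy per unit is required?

At a seller price of 167, quantity supplied is -890 + 6·167 = 112.
Buyers absorb 112 only when they pay Pb with 904 − 5.5·Pb = 112, i.e. Pb = 144.
s = Ps − Pb = 167 − 144 = 23.

Required subsidy s = £23 per unit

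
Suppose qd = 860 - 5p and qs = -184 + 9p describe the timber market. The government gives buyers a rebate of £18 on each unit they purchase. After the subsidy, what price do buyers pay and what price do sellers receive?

Buyers pay £63; sellers receive £81

Pre-subsidy: 860 - 5p = -184 + 9p gives p* = 522/7, q* = 3410/7.
With the rebate, buyers effectively pay pb = ps − 18, where ps is the price sellers receive.
Demand in terms of ps becomes qd = 860 − 5(ps − 18) = 950 - 5ps. Setting this equal to supply: 950 - 5ps = -184 + 9ps, so ps = 81.
Buyers pay pb = 81 − 18 = 63; q' = -184 + 9·81 = 545.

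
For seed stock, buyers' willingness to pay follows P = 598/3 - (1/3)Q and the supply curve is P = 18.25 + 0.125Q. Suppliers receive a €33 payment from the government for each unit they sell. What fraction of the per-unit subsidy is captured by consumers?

Pre-subsidy: 598/3 - (1/3)Q = 18.25 + 0.125Q gives Q* = 4346/11 and P* = 744/11.
With the subsidy, sellers receive Ps = Pb + 33 for each unit, where Pb is the price buyers pay.
On the curves, Pb = 598/3 - (1/3)Q and Ps = 18.25 + 0.125Q; the wedge Ps − Pb = 33 gives 18.25 + 0.125Q − (598/3 - (1/3)Q) = 33, so Q' = 5138/11.
Then Pb = 598/3 − (1/3)·(5138/11) = 480/11 and Ps = 18.25 + 0.125·(5138/11) = 843/11.
Buyers' price falls by P* − Pb = 744/11 − 480/11 = 24; sellers' price rises by Ps − P* = 843/11 − 744/11 = 9.
So consumers capture 24/33 = 8/11 of each unit of subsidy.

Consumer share = 8/11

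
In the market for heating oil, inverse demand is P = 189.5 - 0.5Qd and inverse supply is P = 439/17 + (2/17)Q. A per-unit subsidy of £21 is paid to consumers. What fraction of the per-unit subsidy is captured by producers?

Pre-subsidy: 189.5 - 0.5Q = 439/17 + (2/17)Q gives Q* = 265 and P* = 57.
With the rebate, buyers effectively pay Pb = Ps − 21, where Ps is the price sellers receive.
On the curves, Pb = 189.5 - 0.5Q and Ps = 439/17 + (2/17)Q; the wedge Ps − Pb = 21 gives 439/17 + (2/17)Q − (189.5 - 0.5Q) = 21, so Q' = 299.
Then Pb = 189.5 − 0.5·299 = 40 and Ps = 439/17 + (2/17)·299 = 61.
Buyers' price falls by P* − Pb = 57 − 40 = 17; sellers' price rises by Ps − P* = 61 − 57 = 4.
So producers capture 4/21 = 4/21 of each unit of subsidy.

Producer share = 4/21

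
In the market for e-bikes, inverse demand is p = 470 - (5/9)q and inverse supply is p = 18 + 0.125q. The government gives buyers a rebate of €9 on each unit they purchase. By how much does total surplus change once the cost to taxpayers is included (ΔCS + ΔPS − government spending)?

Pre-subsidy: 470 - (5/9)q = 18 + 0.125q gives q* = 32544/49 and p* = 4950/49.
With the rebate, buyers effectively pay pb = ps − 9, where ps is the price sellers receive.
On the curves, pb = 470 - (5/9)q and ps = 18 + 0.125q; the wedge ps − pb = 9 gives 18 + 0.125q − (470 - (5/9)q) = 9, so q' = 33192/49.
Then pb = 470 − (5/9)·(33192/49) = 4590/49 and ps = 18 + 0.125·(33192/49) = 5031/49.
ΔCS = ½(32544/49 + 33192/49)(4950/49 − 4590/49) = 11832480/2401; ΔPS = ½(32544/49 + 33192/49)(5031/49 − 4950/49) = 2662308/2401.
Government spending = 9 × 33192/49 = 298728/49.
Net change = 11832480/2401 + 2662308/2401 − 298728/49 = -2916/49. The loss equals the DWL triangle ½·9·648/49.

Net change in total surplus = -2916/49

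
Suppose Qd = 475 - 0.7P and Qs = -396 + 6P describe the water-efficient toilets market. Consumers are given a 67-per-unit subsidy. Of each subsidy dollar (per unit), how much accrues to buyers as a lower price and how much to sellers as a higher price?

Pre-subsidy: 475 - 0.7P = -396 + 6P gives P* = 130, Q* = 384.
With the rebate, buyers effectively pay Pb = Ps − 67, where Ps is the price sellers receive.
Demand in terms of Ps becomes Qd = 475 − 0.7(Ps − 67) = 521.9 - 0.7Ps. Setting this equal to supply: 521.9 - 0.7Ps = -396 + 6Ps, so Ps = 137.
Buyers pay Pb = 137 − 67 = 70; Q' = -396 + 6·137 = 426.
Buyers' price falls by P* − Pb = 130 − 70 = 60; sellers' price rises by Ps − P* = 137 − 130 = 7.

Buyers gain 60 per unit; sellers gain 7 per unit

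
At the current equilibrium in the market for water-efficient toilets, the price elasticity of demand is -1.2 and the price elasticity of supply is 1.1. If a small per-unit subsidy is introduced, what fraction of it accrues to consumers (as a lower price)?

For a small subsidy around the equilibrium, the benefit split depends on the relative slopes, which at a point are proportional to the elasticities.
Buyer share = εs/(εs + |εd|) = 1.1/(1.1 + 1.2) = 11/23; seller share = |εd|/(εs + |εd|) = 12/23.

Consumer share = 11/23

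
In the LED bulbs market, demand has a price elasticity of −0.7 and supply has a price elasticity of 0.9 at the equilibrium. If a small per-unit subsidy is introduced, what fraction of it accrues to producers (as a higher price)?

Producer share = 0.4375

For a small subsidy around the equilibrium, the benefit split depends on the relative slopes, which at a point are proportional to the elasticities.
Buyer share = εs/(εs + |εd|) = 0.9/(0.9 + 0.7) = 0.5625; seller share = |εd|/(εs + |εd|) = 0.4375.
So producers capture 0.4375 of the subsidy.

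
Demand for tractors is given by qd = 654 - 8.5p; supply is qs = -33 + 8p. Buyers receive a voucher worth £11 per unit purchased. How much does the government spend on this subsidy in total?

Pre-subsidy: 654 - 8.5p = -33 + 8p gives p* = 458/11, q* = 3301/11.
With the rebate, buyers effectively pay pb = ps − 11, where ps is the price sellers receive.
Demand in terms of ps becomes qd = 654 − 8.5(ps − 11) = 747.5 - 8.5ps. Setting this equal to supply: 747.5 - 8.5ps = -33 + 8ps, so ps = 1561/33.
Buyers pay pb = 1561/33 − 11 = 1198/33; q' = -33 + 8·(1561/33) = 11399/33.
Government outlay = subsidy × quantity = 11 × 11399/33 = 11399/3.

Government cost = 11399/3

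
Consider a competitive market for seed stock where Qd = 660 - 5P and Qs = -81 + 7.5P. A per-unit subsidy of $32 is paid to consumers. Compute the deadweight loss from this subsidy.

Pre-subsidy: 660 - 5P = -81 + 7.5P gives P* = 59.28, Q* = 363.6.
With the rebate, buyers effectively pay Pb = Ps − 32, where Ps is the price sellers receive.
Demand in terms of Ps becomes Qd = 660 − 5(Ps − 32) = 820 - 5Ps. Setting this equal to supply: 820 - 5Ps = -81 + 7.5Ps, so Ps = 72.08.
Buyers pay Pb = 72.08 − 32 = 40.08; Q' = -81 + 7.5·72.08 = 459.6.
The subsidy expands output by 459.6 − 363.6 = 96 past the efficient level; on those units the gap between marginal cost and willingness to pay runs from 0 up to 32.
DWL = ½ × 32 × 96 = 1536.

Deadweight loss = $1536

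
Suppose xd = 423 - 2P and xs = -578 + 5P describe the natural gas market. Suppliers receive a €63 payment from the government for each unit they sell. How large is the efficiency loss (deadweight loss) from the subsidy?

Deadweight loss = €2835

Pre-subsidy: 423 - 2P = -578 + 5P gives P* = 143, x* = 137.
With the subsidy, sellers receive Ps = Pb + 63 for each unit, where Pb is the price buyers pay.
Supply in terms of Pb becomes xs = -578 + 5(Pb + 63) = -263 + 5Pb. Setting this equal to demand: 423 - 2Pb = -263 + 5Pb, so Pb = 98.
Sellers receive Ps = 98 + 63 = 161; x' = 423 − 2·98 = 227.
The subsidy expands output by 227 − 137 = 90 past the efficient level; on those units the gap between marginal cost and willingness to pay runs from 0 up to 63.
DWL = ½ × 63 × 90 = 2835.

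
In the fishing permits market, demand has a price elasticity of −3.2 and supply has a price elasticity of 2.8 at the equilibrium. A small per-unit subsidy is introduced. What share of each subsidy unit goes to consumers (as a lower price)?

Consumer share = 7/15

For a small subsidy around the equilibrium, the benefit split depends on the relative slopes, which at a point are proportional to the elasticities.
Buyer share = εs/(εs + |εd|) = 2.8/(2.8 + 3.2) = 7/15; seller share = |εd|/(εs + |εd|) = 8/15.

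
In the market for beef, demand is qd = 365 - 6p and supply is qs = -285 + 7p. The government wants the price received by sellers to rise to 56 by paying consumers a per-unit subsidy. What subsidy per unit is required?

Required subsidy s = 13 per unit

At a seller price of 56, quantity supplied is -285 + 7·56 = 107.
Buyers absorb 107 only when they pay pb with 365 − 6·pb = 107, i.e. pb = 43.
s = ps − pb = 56 − 43 = 13.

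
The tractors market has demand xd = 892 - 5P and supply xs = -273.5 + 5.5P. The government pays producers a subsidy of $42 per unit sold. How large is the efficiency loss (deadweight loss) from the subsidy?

Pre-subsidy: 892 - 5P = -273.5 + 5.5P gives P* = 111, x* = 337.
With the subsidy, sellers receive Ps = Pb + 42 for each unit, where Pb is the price buyers pay.
Supply in terms of Pb becomes xs = -273.5 + 5.5(Pb + 42) = -42.5 + 5.5Pb. Setting this equal to demand: 892 - 5Pb = -42.5 + 5.5Pb, so Pb = 89.
Sellers receive Ps = 89 + 42 = 131; x' = 892 − 5·89 = 447.
The subsidy expands output by 447 − 337 = 110 past the efficient level; on those units the gap between marginal cost and willingness to pay runs from 0 up to 42.
DWL = ½ × 42 × 110 = 2310.

Deadweight loss = $2310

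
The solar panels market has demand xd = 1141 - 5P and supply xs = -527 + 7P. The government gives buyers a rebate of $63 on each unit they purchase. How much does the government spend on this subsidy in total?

Government cost = $39674.25

Pre-subsidy: 1141 - 5P = -527 + 7P gives P* = 139, x* = 446.
With the rebate, buyers effectively pay Pb = Ps − 63, where Ps is the price sellers receive.
Demand in terms of Ps becomes xd = 1141 − 5(Ps − 63) = 1456 - 5Ps. Setting this equal to supply: 1456 - 5Ps = -527 + 7Ps, so Ps = 165.25.
Buyers pay Pb = 165.25 − 63 = 102.25; x' = -527 + 7·165.25 = 629.75.
Government outlay = subsidy × quantity = 63 × 629.75 = 39674.25.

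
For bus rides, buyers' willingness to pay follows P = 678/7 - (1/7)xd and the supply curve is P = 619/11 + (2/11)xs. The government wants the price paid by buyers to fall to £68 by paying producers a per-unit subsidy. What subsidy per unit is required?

Required subsidy s = £25 per unit

At a buyer price of 68, quantity demanded is 678 − 7·68 = 202.
Sellers supply 202 only when they receive Ps = 619/11 + (2/11)·202 = 93.
s = Ps − Pb = 93 − 68 = 25.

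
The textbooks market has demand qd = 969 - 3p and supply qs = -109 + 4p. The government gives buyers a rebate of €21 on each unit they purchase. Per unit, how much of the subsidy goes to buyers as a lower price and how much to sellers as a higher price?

Pre-subsidy: 969 - 3p = -109 + 4p gives p* = 154, q* = 507.
With the rebate, buyers effectively pay pb = ps − 21, where ps is the price sellers receive.
Demand in terms of ps becomes qd = 969 − 3(ps − 21) = 1032 - 3ps. Setting this equal to supply: 1032 - 3ps = -109 + 4ps, so ps = 163.
Buyers pay pb = 163 − 21 = 142; q' = -109 + 4·163 = 543.
Buyers' price falls by p* − pb = 154 − 142 = 12; sellers' price rises by ps − p* = 163 − 154 = 9.

Buyers gain €12 per unit; sellers gain €9 per unit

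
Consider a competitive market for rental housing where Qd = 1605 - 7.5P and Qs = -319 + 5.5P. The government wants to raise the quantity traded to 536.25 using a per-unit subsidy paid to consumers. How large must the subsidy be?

Required subsidy s = 13 per unit

At Q = 536.25, invert demand for the buyer price: Pb = (1605 − 536.25)/7.5 = 142.5; invert supply for the seller price: Ps = (536.25 − (-319))/5.5 = 155.5.
The subsidy must fill the gap: s = Ps − Pb = 155.5 − 142.5 = 13.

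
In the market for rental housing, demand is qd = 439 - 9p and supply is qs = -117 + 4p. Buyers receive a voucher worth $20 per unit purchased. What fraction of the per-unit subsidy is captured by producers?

Producer share = 9/13

Pre-subsidy: 439 - 9p = -117 + 4p gives p* = 556/13, q* = 703/13.
With the rebate, buyers effectively pay pb = ps − 20, where ps is the price sellers receive.
Demand in terms of ps becomes qd = 439 − 9(ps − 20) = 619 - 9ps. Setting this equal to supply: 619 - 9ps = -117 + 4ps, so ps = 736/13.
Buyers pay pb = 736/13 − 20 = 476/13; q' = -117 + 4·(736/13) = 1423/13.
Buyers' price falls by p* − pb = 556/13 − 476/13 = 80/13; sellers' price rises by ps − p* = 736/13 − 556/13 = 180/13.
So producers capture (180/13)/20 = 9/13 of each unit of subsidy.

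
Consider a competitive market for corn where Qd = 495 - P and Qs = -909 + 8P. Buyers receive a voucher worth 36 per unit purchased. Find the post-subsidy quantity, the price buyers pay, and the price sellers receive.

Q' = 371; buyers pay 124; sellers receive 160

Pre-subsidy: 495 - P = -909 + 8P gives P* = 156, Q* = 339.
With the rebate, buyers effectively pay Pb = Ps − 36, where Ps is the price sellers receive.
Demand in terms of Ps becomes Qd = 495 − 1(Ps − 36) = 531 - Ps. Setting this equal to supply: 531 - Ps = -909 + 8Ps, so Ps = 160.
Buyers pay Pb = 160 − 36 = 124; Q' = -909 + 8·160 = 371.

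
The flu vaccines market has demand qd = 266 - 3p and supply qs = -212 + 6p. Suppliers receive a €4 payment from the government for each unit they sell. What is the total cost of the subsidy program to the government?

Pre-subsidy: 266 - 3p = -212 + 6p gives p* = 478/9, q* = 320/3.
With the subsidy, sellers receive ps = pb + 4 for each unit, where pb is the price buyers pay.
Supply in terms of pb becomes qs = -212 + 6(pb + 4) = -188 + 6pb. Setting this equal to demand: 266 - 3pb = -188 + 6pb, so pb = 454/9.
Sellers receive ps = 454/9 + 4 = 490/9; q' = 266 − 3·(454/9) = 344/3.
Government outlay = subsidy × quantity = 4 × 344/3 = 1376/3.

Government cost = 1376/3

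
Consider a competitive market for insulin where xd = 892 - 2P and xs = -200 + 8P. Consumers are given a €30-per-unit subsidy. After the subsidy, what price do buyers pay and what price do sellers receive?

Buyers pay €85.2; sellers receive €115.2

Pre-subsidy: 892 - 2P = -200 + 8P gives P* = 109.2, x* = 673.6.
With the rebate, buyers effectively pay Pb = Ps − 30, where Ps is the price sellers receive.
Demand in terms of Ps becomes xd = 892 − 2(Ps − 30) = 952 - 2Ps. Setting this equal to supply: 952 - 2Ps = -200 + 8Ps, so Ps = 115.2.
Buyers pay Pb = 115.2 − 30 = 85.2; x' = -200 + 8·115.2 = 721.6.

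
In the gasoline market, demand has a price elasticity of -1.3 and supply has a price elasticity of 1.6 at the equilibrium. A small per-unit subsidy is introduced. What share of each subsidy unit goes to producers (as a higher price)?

For a small subsidy around the equilibrium, the benefit split depends on the relative slopes, which at a point are proportional to the elasticities.
Buyer share = εs/(εs + |εd|) = 1.6/(1.6 + 1.3) = 16/29; seller share = |εd|/(εs + |εd|) = 13/29.
So producers capture 13/29 of the subsidy.

Producer share = 13/29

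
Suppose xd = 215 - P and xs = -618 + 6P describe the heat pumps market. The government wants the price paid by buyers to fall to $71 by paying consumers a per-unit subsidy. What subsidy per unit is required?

At a buyer price of 71, quantity demanded is 215 − 1·71 = 144.
Sellers supply 144 only when they receive Ps with -618 + 6·Ps = 144, i.e. Ps = 127.
s = Ps − Pb = 127 − 71 = 56.

Required subsidy s = $56 per unit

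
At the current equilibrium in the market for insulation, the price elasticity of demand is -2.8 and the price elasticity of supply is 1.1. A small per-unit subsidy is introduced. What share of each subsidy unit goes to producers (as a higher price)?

Producer share = 28/39

For a small subsidy around the equilibrium, the benefit split depends on the relative slopes, which at a point are proportional to the elasticities.
Buyer share = εs/(εs + |εd|) = 1.1/(1.1 + 2.8) = 11/39; seller share = |εd|/(εs + |εd|) = 28/39.
So producers capture 28/39 of the subsidy.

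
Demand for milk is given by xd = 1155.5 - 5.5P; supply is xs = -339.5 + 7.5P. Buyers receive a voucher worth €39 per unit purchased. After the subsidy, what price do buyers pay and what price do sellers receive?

Buyers pay €92.5; sellers receive €131.5

Pre-subsidy: 1155.5 - 5.5P = -339.5 + 7.5P gives P* = 115, x* = 523.
With the rebate, buyers effectively pay Pb = Ps − 39, where Ps is the price sellers receive.
Demand in terms of Ps becomes xd = 1155.5 − 5.5(Ps − 39) = 1370 - 5.5Ps. Setting this equal to supply: 1370 - 5.5Ps = -339.5 + 7.5Ps, so Ps = 131.5.
Buyers pay Pb = 131.5 − 39 = 92.5; x' = -339.5 + 7.5·131.5 = 646.75.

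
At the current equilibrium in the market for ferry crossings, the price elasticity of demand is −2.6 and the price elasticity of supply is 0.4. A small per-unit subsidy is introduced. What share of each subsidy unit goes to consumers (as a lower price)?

Consumer share = 2/15

For a small subsidy around the equilibrium, the benefit split depends on the relative slopes, which at a point are proportional to the elasticities.
Buyer share = εs/(εs + |εd|) = 0.4/(0.4 + 2.6) = 2/15; seller share = |εd|/(εs + |εd|) = 13/15.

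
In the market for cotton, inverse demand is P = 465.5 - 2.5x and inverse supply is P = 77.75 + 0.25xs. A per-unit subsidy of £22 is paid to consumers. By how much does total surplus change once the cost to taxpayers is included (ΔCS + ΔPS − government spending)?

Net change in total surplus = -£88

Pre-subsidy: 465.5 - 2.5x = 77.75 + 0.25x gives x* = 141 and P* = 113.
With the rebate, buyers effectively pay Pb = Ps − 22, where Ps is the price sellers receive.
On the curves, Pb = 465.5 - 2.5x and Ps = 77.75 + 0.25x; the wedge Ps − Pb = 22 gives 77.75 + 0.25x − (465.5 - 2.5x) = 22, so x' = 149.
Then Pb = 465.5 − 2.5·149 = 93 and Ps = 77.75 + 0.25·149 = 115.
ΔCS = ½(141 + 149)(113 − 93) = 2900; ΔPS = ½(141 + 149)(115 − 113) = 290.
Government spending = 22 × 149 = 3278.
Net change = 2900 + 290 − 3278 = -88. The loss equals the DWL triangle ½·22·8.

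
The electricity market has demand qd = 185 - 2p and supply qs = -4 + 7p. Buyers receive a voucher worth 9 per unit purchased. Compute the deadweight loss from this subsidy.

Deadweight loss = 63

Pre-subsidy: 185 - 2p = -4 + 7p gives p* = 21, q* = 143.
With the rebate, buyers effectively pay pb = ps − 9, where ps is the price sellers receive.
Demand in terms of ps becomes qd = 185 − 2(ps − 9) = 203 - 2ps. Setting this equal to supply: 203 - 2ps = -4 + 7ps, so ps = 23.
Buyers pay pb = 23 − 9 = 14; q' = -4 + 7·23 = 157.
The subsidy expands output by 157 − 143 = 14 past the efficient level; on those units the gap between marginal cost and willingness to pay runs from 0 up to 9.
DWL = ½ × 9 × 14 = 63.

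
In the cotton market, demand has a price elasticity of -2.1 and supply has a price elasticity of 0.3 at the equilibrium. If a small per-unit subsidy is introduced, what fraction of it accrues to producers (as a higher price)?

For a small subsidy around the equilibrium, the benefit split depends on the relative slopes, which at a point are proportional to the elasticities.
Buyer share = εs/(εs + |εd|) = 0.3/(0.3 + 2.1) = 0.125; seller share = |εd|/(εs + |εd|) = 0.875.
So producers capture 0.875 of the subsidy.

Producer share = 0.875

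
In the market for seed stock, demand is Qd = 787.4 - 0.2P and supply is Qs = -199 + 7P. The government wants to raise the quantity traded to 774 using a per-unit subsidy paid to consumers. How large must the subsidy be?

Required subsidy s = 72 per unit

At Q = 774, invert demand for the buyer price: Pb = (787.4 − 774)/0.2 = 67; invert supply for the seller price: Ps = (774 − (-199))/7 = 139.
The subsidy must fill the gap: s = Ps − Pb = 139 − 67 = 72.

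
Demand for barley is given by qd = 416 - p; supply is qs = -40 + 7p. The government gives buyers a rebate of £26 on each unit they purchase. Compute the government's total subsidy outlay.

Pre-subsidy: 416 - p = -40 + 7p gives p* = 57, q* = 359.
With the rebate, buyers effectively pay pb = ps − 26, where ps is the price sellers receive.
Demand in terms of ps becomes qd = 416 − 1(ps − 26) = 442 - ps. Setting this equal to supply: 442 - ps = -40 + 7ps, so ps = 60.25.
Buyers pay pb = 60.25 − 26 = 34.25; q' = -40 + 7·60.25 = 381.75.
Government outlay = subsidy × quantity = 26 × 381.75 = 9925.5.

Government cost = £9925.5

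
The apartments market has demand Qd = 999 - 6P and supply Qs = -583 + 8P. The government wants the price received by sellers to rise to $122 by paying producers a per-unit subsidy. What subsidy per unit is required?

At a seller price of 122, quantity supplied is -583 + 8·122 = 393.
Buyers absorb 393 only when they pay Pb with 999 − 6·Pb = 393, i.e. Pb = 101.
s = Ps − Pb = 122 − 101 = 21.

Required subsidy s = $21 per unit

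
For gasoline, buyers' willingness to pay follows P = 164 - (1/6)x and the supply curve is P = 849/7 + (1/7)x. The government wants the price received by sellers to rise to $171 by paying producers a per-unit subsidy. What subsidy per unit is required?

Required subsidy s = $65 per unit

At a seller price of 171, quantity supplied is -849 + 7·171 = 348.
Buyers absorb 348 only when they pay Pb = 164 − (1/6)·348 = 106.
s = Ps − Pb = 171 − 106 = 65.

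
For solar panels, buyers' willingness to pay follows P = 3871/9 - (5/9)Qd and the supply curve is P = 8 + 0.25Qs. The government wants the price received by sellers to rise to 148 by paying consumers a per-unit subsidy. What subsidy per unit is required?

Required subsidy s = 29 per unit

At a seller price of 148, quantity supplied is -32 + 4·148 = 560.
Buyers absorb 560 only when they pay Pb = 3871/9 − (5/9)·560 = 119.
s = Ps − Pb = 148 − 119 = 29.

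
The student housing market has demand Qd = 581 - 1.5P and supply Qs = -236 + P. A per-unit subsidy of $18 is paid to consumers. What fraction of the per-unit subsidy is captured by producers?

Pre-subsidy: 581 - 1.5P = -236 + P gives P* = 326.8, Q* = 90.8.
With the rebate, buyers effectively pay Pb = Ps − 18, where Ps is the price sellers receive.
Demand in terms of Ps becomes Qd = 581 − 1.5(Ps − 18) = 608 - 1.5Ps. Setting this equal to supply: 608 - 1.5Ps = -236 + Ps, so Ps = 337.6.
Buyers pay Pb = 337.6 − 18 = 319.6; Q' = -236 + 1·337.6 = 101.6.
Buyers' price falls by P* − Pb = 326.8 − 319.6 = 7.2; sellers' price rises by Ps − P* = 337.6 − 326.8 = 10.8.
So producers capture 10.8/18 = 0.6 of each unit of subsidy.

Producer share = 0.6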